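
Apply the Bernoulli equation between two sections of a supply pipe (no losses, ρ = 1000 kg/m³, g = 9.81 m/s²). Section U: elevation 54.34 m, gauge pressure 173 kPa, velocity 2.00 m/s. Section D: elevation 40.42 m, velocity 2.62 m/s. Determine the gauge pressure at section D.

Pressure head at U: ψ₁ = P₁/(ρg) = 173×1000 / (1000 × 9.81) = 17.64 m.
Velocity heads: v₁²/2g = 2.00²/19.62 = 0.204 m; v₂²/2g = 2.62²/19.62 = 0.350 m.
Total head H = z₁ + ψ₁ + v₁²/2g = 54.34 + 17.64 + 0.204 = 72.18 m.
ψ₂ = H − z₂ − v₂²/2g = 72.18 − 40.42 − 0.350 = 31.41 m.
P₂ = ρgψ₂ = 1000 × 9.81 × 31.41 ≈ 308 kPa.

P₂ ≈ 308 kPa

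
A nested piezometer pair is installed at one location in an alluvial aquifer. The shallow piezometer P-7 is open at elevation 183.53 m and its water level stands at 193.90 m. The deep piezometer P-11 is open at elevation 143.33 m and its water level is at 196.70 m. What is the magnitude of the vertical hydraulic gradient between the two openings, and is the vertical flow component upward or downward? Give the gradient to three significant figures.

|i_v| ≈ 0.0697; vertical flow is upward

Total head at P-7: h = 193.90 m (water level in the standpipe).
Total head at P-11: h = 196.70 m.
Δh = h(P-7) − h(P-11) = 193.90 − 196.70 = -2.80 m.
Vertical separation Δz = 183.53 − 143.33 = 40.20 m.
|i_v| = |Δh| / Δz = 2.80 / 40.20 = 0.0697.
Head is higher in the deep piezometer, so vertical flow is upward (discharge condition).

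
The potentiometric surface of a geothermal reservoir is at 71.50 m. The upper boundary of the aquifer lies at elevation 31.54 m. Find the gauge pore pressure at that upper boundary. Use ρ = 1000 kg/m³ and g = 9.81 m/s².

P ≈ 392 kPa

Pressure head at the aquifer top: ψ = h − z = 71.50 − 31.54 = 39.96 m.
P = ρgψ = 1000 × 9.81 × 39.96 = 392008 Pa ≈ 392 kPa.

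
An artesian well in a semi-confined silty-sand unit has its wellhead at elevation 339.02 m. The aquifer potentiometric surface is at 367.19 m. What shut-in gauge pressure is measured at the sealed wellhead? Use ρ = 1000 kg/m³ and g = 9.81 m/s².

Head above the cap: Δh = 367.19 − 339.02 = 28.17 m.
P = ρgΔh = 1000 × 9.81 × 28.17 = 276348 Pa ≈ 276 kPa.

P ≈ 276 kPa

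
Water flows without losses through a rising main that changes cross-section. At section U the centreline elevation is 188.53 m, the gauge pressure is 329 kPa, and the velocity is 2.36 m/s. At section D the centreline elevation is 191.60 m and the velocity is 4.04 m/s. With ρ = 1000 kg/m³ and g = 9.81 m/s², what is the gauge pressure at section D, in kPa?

P₂ ≈ 294 kPa

Pressure head at U: ψ₁ = P₁/(ρg) = 329×1000 / (1000 × 9.81) = 33.54 m.
Velocity heads: v₁²/2g = 2.36²/19.62 = 0.284 m; v₂²/2g = 4.04²/19.62 = 0.832 m.
Total head H = z₁ + ψ₁ + v₁²/2g = 188.53 + 33.54 + 0.284 = 222.35 m.
ψ₂ = H − z₂ − v₂²/2g = 222.35 − 191.60 − 0.832 = 29.92 m.
P₂ = ρgψ₂ = 1000 × 9.81 × 29.92 ≈ 294 kPa.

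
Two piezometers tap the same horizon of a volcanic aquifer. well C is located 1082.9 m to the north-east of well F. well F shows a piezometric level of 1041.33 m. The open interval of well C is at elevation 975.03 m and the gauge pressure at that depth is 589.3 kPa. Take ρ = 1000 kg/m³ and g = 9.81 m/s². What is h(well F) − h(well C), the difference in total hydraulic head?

Δh ≈ 6.23 m

Total head at well F: h = 1041.33 m (water level in the piezometer is the total head).
Pressure head at well C: ψ = P/(ρg) = 589.3×1000 / (1000 × 9.81) = 60.07 m.
Total head at well C: h = z + ψ = 975.03 + 60.07 = 1035.10 m.
Head difference: h(well F) − h(well C) = 1041.33 − 1035.10 = 6.23 m.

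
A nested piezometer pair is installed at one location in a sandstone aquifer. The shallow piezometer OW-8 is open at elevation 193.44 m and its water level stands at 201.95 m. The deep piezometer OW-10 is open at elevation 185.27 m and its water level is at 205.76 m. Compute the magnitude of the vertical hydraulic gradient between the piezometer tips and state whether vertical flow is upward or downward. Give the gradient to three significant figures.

|i_v| ≈ 0.466; vertical flow is upward

Total head at OW-8: h = 201.95 m (water level in the standpipe).
Total head at OW-10: h = 205.76 m.
Δh = h(OW-8) − h(OW-10) = 201.95 − 205.76 = -3.81 m.
Vertical separation Δz = 193.44 − 185.27 = 8.17 m.
|i_v| = |Δh| / Δz = 3.81 / 8.17 = 0.466.
Head is higher in the deep piezometer, so vertical flow is upward (discharge condition).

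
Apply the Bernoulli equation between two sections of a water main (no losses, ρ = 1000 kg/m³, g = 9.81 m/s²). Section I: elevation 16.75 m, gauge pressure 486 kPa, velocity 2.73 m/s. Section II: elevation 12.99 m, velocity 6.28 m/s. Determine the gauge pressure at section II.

P₂ ≈ 507 kPa

Pressure head at I: ψ₁ = P₁/(ρg) = 486×1000 / (1000 × 9.81) = 49.54 m.
Velocity heads: v₁²/2g = 2.73²/19.62 = 0.380 m; v₂²/2g = 6.28²/19.62 = 2.010 m.
Total head H = z₁ + ψ₁ + v₁²/2g = 16.75 + 49.54 + 0.380 = 66.67 m.
ψ₂ = H − z₂ − v₂²/2g = 66.67 − 12.99 − 2.010 = 51.67 m.
P₂ = ρgψ₂ = 1000 × 9.81 × 51.67 ≈ 507 kPa.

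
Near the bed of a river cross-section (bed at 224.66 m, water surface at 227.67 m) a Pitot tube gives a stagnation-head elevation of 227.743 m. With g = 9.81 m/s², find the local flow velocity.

v ≈ 1.20 m/s

Near the bed, under hydrostatic conditions, the piezometric head (z + ψ) equals the free-surface elevation, 227.67 m.
Velocity head = total − piezometric = 227.743 − 227.67 = 0.073 m.
v = √(2g·h_v) = √(2 × 9.81 × 0.073) = 1.20 m/s.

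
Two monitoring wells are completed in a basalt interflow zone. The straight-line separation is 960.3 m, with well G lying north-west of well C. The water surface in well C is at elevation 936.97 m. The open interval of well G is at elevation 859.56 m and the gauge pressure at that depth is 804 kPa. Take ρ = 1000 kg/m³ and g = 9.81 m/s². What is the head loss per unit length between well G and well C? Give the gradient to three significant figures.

Total head at well C: h = 936.97 m (water level in the piezometer is the total head).
Pressure head at well G: ψ = P/(ρg) = 804×1000 / (1000 × 9.81) = 81.96 m.
Total head at well G: h = z + ψ = 859.56 + 81.96 = 941.52 m.
Head difference: h(well C) − h(well G) = 936.97 − 941.52 = -4.55 m.
Hydraulic gradient: i = |Δh| / L = 4.55 / 960.3 = 0.00474.

i ≈ 0.00474 m/m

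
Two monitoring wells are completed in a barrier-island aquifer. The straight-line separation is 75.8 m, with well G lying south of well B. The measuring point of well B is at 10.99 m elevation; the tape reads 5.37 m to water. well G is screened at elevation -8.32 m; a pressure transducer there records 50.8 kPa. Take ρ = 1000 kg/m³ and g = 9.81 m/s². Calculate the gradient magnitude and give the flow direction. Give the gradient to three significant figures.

Total head at well B: h = 10.99 − 5.37 = 5.62 m.
Pressure head at well G: ψ = P/(ρg) = 50.8×1000 / (1000 × 9.81) = 5.18 m.
Total head at well G: h = z + ψ = -8.32 + 5.18 = -3.14 m.
Head difference: h(well B) − h(well G) = 5.62 − (-3.14) = 8.76 m.
Hydraulic gradient: i = |Δh| / L = 8.76 / 75.8 = 0.116.
Flow is from higher to lower head: from well B toward well G, i.e. toward the south.

i ≈ 0.116; groundwater flows toward the south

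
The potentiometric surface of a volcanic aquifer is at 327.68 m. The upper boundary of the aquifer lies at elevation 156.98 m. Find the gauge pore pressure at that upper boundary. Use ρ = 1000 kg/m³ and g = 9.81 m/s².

P ≈ 1670 kPa

Pressure head at the aquifer top: ψ = h − z = 327.68 − 156.98 = 170.70 m.
P = ρgψ = 1000 × 9.81 × 170.70 = 1674567 Pa ≈ 1670 kPa.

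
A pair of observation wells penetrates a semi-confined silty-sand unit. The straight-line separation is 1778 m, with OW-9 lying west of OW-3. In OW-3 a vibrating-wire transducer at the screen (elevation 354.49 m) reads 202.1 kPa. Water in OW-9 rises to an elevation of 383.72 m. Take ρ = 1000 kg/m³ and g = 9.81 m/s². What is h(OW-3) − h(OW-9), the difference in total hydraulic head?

Δh ≈ -8.63 m

Pressure head at OW-3: ψ = P/(ρg) = 202.1×1000 / (1000 × 9.81) = 20.60 m.
Total head at OW-3: h = z + ψ = 354.49 + 20.60 = 375.09 m.
Total head at OW-9: h = 383.72 m (water level in the piezometer is the total head).
Head difference: h(OW-3) − h(OW-9) = 375.09 − 383.72 = -8.63 m.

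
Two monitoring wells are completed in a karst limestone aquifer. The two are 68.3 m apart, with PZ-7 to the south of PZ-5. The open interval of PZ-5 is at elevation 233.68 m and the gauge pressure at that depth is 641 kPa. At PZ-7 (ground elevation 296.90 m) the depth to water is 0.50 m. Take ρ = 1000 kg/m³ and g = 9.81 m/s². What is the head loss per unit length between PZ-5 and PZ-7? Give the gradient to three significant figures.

i ≈ 0.0384 m/m

Pressure head at PZ-5: ψ = P/(ρg) = 641×1000 / (1000 × 9.81) = 65.34 m.
Total head at PZ-5: h = z + ψ = 233.68 + 65.34 = 299.02 m.
Total head at PZ-7: h = 296.90 − 0.50 = 296.40 m.
Head difference: h(PZ-5) − h(PZ-7) = 299.02 − 296.40 = 2.62 m.
Hydraulic gradient: i = |Δh| / L = 2.62 / 68.3 = 0.0384.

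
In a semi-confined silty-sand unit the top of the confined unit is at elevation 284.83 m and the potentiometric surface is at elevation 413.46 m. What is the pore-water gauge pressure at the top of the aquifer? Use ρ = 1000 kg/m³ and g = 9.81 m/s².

P ≈ 1260 kPa

Pressure head at the aquifer top: ψ = h − z = 413.46 − 284.83 = 128.63 m.
P = ρgψ = 1000 × 9.81 × 128.63 = 1261860 Pa ≈ 1260 kPa.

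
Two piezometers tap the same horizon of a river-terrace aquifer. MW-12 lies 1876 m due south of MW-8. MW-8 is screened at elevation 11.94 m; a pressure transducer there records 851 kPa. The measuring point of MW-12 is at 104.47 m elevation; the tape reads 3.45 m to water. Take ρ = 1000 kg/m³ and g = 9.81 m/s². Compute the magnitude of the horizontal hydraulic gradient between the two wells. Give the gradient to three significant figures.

Pressure head at MW-8: ψ = P/(ρg) = 851×1000 / (1000 × 9.81) = 86.75 m.
Total head at MW-8: h = z + ψ = 11.94 + 86.75 = 98.69 m.
Total head at MW-12: h = 104.47 − 3.45 = 101.02 m.
Head difference: h(MW-8) − h(MW-12) = 98.69 − 101.02 = -2.33 m.
Hydraulic gradient: i = |Δh| / L = 2.33 / 1876 = 0.00124.

i ≈ 0.00124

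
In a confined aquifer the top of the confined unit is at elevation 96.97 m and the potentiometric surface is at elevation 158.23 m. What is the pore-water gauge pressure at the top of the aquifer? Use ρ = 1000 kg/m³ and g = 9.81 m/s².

P ≈ 601 kPa

Pressure head at the aquifer top: ψ = h − z = 158.23 − 96.97 = 61.26 m.
P = ρgψ = 1000 × 9.81 × 61.26 = 600961 Pa ≈ 601 kPa.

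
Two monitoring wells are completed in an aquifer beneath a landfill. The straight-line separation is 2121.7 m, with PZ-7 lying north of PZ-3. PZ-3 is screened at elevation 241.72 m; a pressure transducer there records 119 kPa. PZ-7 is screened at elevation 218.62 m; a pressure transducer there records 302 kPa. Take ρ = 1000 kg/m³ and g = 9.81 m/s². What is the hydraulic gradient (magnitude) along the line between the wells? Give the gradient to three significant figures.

Pressure head at PZ-3: ψ = P/(ρg) = 119×1000 / (1000 × 9.81) = 12.13 m.
Total head at PZ-3: h = z + ψ = 241.72 + 12.13 = 253.85 m.
Pressure head at PZ-7: ψ = P/(ρg) = 302×1000 / (1000 × 9.81) = 30.78 m.
Total head at PZ-7: h = z + ψ = 218.62 + 30.78 = 249.40 m.
Head difference: h(PZ-3) − h(PZ-7) = 253.85 − 249.40 = 4.45 m.
Hydraulic gradient: i = |Δh| / L = 4.45 / 2121.7 = 0.00210.

i ≈ 0.00210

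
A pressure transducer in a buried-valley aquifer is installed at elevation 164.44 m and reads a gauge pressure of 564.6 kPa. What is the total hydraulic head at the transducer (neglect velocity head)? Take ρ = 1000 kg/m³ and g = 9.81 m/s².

ψ = P/(ρg) = 564.6×1000 / (1000 × 9.81) = 57.55 m.
h = z + ψ = 164.44 + 57.55 = 221.99 m.

h ≈ 221.99 m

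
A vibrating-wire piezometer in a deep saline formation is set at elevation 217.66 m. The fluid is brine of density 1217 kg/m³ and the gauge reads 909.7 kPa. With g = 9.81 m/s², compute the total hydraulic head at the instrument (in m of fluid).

ψ = P/(ρg) = 909.7×1000 / (1217 × 9.81) = 76.20 m.
h = z + ψ = 217.66 + 76.20 = 293.86 m.

h ≈ 293.86 m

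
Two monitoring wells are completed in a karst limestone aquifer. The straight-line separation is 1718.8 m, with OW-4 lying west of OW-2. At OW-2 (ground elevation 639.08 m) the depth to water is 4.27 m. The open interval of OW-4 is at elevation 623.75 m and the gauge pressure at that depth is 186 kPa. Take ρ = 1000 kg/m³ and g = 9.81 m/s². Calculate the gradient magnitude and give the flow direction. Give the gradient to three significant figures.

Total head at OW-2: h = 639.08 − 4.27 = 634.81 m.
Pressure head at OW-4: ψ = P/(ρg) = 186×1000 / (1000 × 9.81) = 18.96 m.
Total head at OW-4: h = z + ψ = 623.75 + 18.96 = 642.71 m.
Head difference: h(OW-2) − h(OW-4) = 634.81 − 642.71 = -7.90 m.
Hydraulic gradient: i = |Δh| / L = 7.90 / 1718.8 = 0.00460.
Flow is from higher to lower head: from OW-4 toward OW-2, i.e. toward the east.

i ≈ 0.00460; groundwater flows toward the east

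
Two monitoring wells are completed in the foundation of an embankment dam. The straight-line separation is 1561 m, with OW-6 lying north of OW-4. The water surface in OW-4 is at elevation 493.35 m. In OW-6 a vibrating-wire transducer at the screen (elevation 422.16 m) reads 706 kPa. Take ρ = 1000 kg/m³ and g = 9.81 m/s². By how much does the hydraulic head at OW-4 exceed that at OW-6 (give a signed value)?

Total head at OW-4: h = 493.35 m (water level in the piezometer is the total head).
Pressure head at OW-6: ψ = P/(ρg) = 706×1000 / (1000 × 9.81) = 71.97 m.
Total head at OW-6: h = z + ψ = 422.16 + 71.97 = 494.13 m.
Head difference: h(OW-4) − h(OW-6) = 493.35 − 494.13 = -0.78 m.

Δh ≈ -0.78 m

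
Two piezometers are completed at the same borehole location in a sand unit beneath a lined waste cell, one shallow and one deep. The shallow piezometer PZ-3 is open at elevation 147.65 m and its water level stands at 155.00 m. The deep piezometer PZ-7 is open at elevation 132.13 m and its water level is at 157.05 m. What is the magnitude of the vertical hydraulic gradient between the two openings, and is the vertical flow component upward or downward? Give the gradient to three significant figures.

Total head at PZ-3: h = 155.00 m (water level in the standpipe).
Total head at PZ-7: h = 157.05 m.
Δh = h(PZ-3) − h(PZ-7) = 155.00 − 157.05 = -2.05 m.
Vertical separation Δz = 147.65 − 132.13 = 15.52 m.
|i_v| = |Δh| / Δz = 2.05 / 15.52 = 0.132.
Head is higher in the deep piezometer, so vertical flow is upward (discharge condition).

|i_v| ≈ 0.132; vertical flow is upward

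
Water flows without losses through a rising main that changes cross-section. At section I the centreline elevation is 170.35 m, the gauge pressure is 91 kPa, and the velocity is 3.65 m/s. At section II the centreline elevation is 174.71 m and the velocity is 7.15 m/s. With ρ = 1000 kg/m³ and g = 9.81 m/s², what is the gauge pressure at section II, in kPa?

P₂ ≈ 29.3 kPa

Pressure head at I: ψ₁ = P₁/(ρg) = 91×1000 / (1000 × 9.81) = 9.28 m.
Velocity heads: v₁²/2g = 3.65²/19.62 = 0.679 m; v₂²/2g = 7.15²/19.62 = 2.606 m.
Total head H = z₁ + ψ₁ + v₁²/2g = 170.35 + 9.28 + 0.679 = 180.31 m.
ψ₂ = H − z₂ − v₂²/2g = 180.31 − 174.71 − 2.606 = 2.99 m.
P₂ = ρgψ₂ = 1000 × 9.81 × 2.99 ≈ 29.3 kPa.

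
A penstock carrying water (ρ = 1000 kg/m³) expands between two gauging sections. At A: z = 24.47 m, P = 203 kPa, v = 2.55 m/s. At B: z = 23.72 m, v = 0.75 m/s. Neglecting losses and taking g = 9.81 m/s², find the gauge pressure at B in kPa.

Pressure head at A: ψ₁ = P₁/(ρg) = 203×1000 / (1000 × 9.81) = 20.69 m.
Velocity heads: v₁²/2g = 2.55²/19.62 = 0.331 m; v₂²/2g = 0.75²/19.62 = 0.029 m.
Total head H = z₁ + ψ₁ + v₁²/2g = 24.47 + 20.69 + 0.331 = 45.49 m.
ψ₂ = H − z₂ − v₂²/2g = 45.49 − 23.72 − 0.029 = 21.74 m.
P₂ = ρgψ₂ = 1000 × 9.81 × 21.74 ≈ 213 kPa.

P₂ ≈ 213 kPa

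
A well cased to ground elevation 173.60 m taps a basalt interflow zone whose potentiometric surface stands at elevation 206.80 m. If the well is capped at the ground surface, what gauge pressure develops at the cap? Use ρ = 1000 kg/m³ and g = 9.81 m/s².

P ≈ 326 kPa

Head above the cap: Δh = 206.80 − 173.60 = 33.20 m.
P = ρgΔh = 1000 × 9.81 × 33.20 = 325692 Pa ≈ 326 kPa.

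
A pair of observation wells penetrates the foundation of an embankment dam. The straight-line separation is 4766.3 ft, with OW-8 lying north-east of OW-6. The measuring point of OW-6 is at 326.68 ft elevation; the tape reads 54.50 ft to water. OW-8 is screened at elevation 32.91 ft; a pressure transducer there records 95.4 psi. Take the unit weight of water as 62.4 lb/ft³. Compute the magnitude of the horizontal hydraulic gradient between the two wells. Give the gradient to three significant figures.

Total head at OW-6: h = 326.68 − 54.50 = 272.18 ft.
Pressure head at OW-8: ψ = 144·P/γ = 144 × 95.4 / 62.4 = 220.15 ft.
Total head at OW-8: h = z + ψ = 32.91 + 220.15 = 253.06 ft.
Head difference: h(OW-6) − h(OW-8) = 272.18 − 253.06 = 19.12 ft.
Hydraulic gradient: i = |Δh| / L = 19.12 / 4766.3 = 0.00401.

i ≈ 0.00401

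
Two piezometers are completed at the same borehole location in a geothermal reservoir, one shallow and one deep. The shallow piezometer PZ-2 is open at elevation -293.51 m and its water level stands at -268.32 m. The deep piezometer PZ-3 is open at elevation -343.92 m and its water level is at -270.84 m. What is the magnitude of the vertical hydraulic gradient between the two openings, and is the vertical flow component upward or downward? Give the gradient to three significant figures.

Total head at PZ-2: h = -268.32 m (water level in the standpipe).
Total head at PZ-3: h = -270.84 m.
Δh = h(PZ-2) − h(PZ-3) = -268.32 − (-270.84) = 2.52 m.
Vertical separation Δz = -293.51 − (-343.92) = 50.41 m.
|i_v| = |Δh| / Δz = 2.52 / 50.41 = 0.0500.
Head is higher in the shallow piezometer, so vertical flow is downward (recharge condition).

|i_v| ≈ 0.0500; vertical flow is downward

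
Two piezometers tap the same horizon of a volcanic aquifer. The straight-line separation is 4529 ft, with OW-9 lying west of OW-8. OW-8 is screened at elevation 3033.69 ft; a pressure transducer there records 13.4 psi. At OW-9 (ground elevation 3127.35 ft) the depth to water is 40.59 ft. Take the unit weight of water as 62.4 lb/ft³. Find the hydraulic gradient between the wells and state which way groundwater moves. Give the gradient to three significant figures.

i ≈ 0.00489; groundwater flows toward the east

Pressure head at OW-8: ψ = 144·P/γ = 144 × 13.4 / 62.4 = 30.92 ft.
Total head at OW-8: h = z + ψ = 3033.69 + 30.92 = 3064.61 ft.
Total head at OW-9: h = 3127.35 − 40.59 = 3086.76 ft.
Head difference: h(OW-8) − h(OW-9) = 3064.61 − 3086.76 = -22.15 ft.
Hydraulic gradient: i = |Δh| / L = 22.15 / 4529 = 0.00489.
Flow is from higher to lower head: from OW-9 toward OW-8, i.e. toward the east.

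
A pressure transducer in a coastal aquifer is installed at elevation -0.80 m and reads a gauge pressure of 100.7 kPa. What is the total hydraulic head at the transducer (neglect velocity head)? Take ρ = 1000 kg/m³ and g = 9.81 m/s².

h ≈ 9.47 m

ψ = P/(ρg) = 100.7×1000 / (1000 × 9.81) = 10.27 m.
h = z + ψ = -0.80 + 10.27 = 9.47 m.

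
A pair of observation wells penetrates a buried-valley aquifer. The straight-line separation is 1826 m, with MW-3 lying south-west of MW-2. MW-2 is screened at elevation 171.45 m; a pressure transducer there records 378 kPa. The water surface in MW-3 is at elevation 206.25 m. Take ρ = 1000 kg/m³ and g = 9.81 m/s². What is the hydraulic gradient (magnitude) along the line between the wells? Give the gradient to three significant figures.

Pressure head at MW-2: ψ = P/(ρg) = 378×1000 / (1000 × 9.81) = 38.53 m.
Total head at MW-2: h = z + ψ = 171.45 + 38.53 = 209.98 m.
Total head at MW-3: h = 206.25 m (water level in the piezometer is the total head).
Head difference: h(MW-2) − h(MW-3) = 209.98 − 206.25 = 3.73 m.
Hydraulic gradient: i = |Δh| / L = 3.73 / 1826 = 0.00204.

i ≈ 0.00204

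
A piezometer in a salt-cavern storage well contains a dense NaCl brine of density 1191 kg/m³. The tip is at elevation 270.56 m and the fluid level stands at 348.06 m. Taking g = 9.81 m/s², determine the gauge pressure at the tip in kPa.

P ≈ 905 kPa

Pressure head ψ = h − z = 348.06 − 270.56 = 77.50 m.
P = ρgψ = 1191 × 9.81 × 77.50 = 905488 Pa ≈ 905 kPa.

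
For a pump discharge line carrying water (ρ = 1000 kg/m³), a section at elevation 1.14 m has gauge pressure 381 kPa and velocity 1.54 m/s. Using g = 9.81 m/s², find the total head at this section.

h ≈ 40.10 m

Pressure head ψ = P/(ρg) = 381×1000 / (1000 × 9.81) = 38.84 m.
Velocity head = v²/(2g) = 1.54² / (2 × 9.81) = 0.121 m.
h = z + ψ + v²/(2g) = 1.14 + 38.84 + 0.121 = 40.10 m.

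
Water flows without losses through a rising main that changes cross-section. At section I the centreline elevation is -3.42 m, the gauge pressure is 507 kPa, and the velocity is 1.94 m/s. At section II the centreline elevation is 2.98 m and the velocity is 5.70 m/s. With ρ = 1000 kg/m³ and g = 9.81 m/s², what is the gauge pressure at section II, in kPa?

Pressure head at I: ψ₁ = P₁/(ρg) = 507×1000 / (1000 × 9.81) = 51.68 m.
Velocity heads: v₁²/2g = 1.94²/19.62 = 0.192 m; v₂²/2g = 5.70²/19.62 = 1.656 m.
Total head H = z₁ + ψ₁ + v₁²/2g = -3.42 + 51.68 + 0.192 = 48.45 m.
ψ₂ = H − z₂ − v₂²/2g = 48.45 − 2.98 − 1.656 = 43.81 m.
P₂ = ρgψ₂ = 1000 × 9.81 × 43.81 ≈ 430 kPa.

P₂ ≈ 430 kPa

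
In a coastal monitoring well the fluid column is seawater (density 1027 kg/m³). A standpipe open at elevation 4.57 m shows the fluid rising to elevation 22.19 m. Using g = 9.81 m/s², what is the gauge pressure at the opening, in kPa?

Pressure head ψ = h − z = 22.19 − 4.57 = 17.62 m.
P = ρgψ = 1027 × 9.81 × 17.62 = 177519 Pa ≈ 178 kPa.

P ≈ 178 kPa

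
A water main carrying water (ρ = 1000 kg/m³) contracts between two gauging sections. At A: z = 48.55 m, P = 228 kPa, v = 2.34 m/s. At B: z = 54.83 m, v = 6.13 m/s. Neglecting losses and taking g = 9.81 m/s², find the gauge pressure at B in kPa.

P₂ ≈ 150 kPa

Pressure head at A: ψ₁ = P₁/(ρg) = 228×1000 / (1000 × 9.81) = 23.24 m.
Velocity heads: v₁²/2g = 2.34²/19.62 = 0.279 m; v₂²/2g = 6.13²/19.62 = 1.915 m.
Total head H = z₁ + ψ₁ + v₁²/2g = 48.55 + 23.24 + 0.279 = 72.07 m.
ψ₂ = H − z₂ − v₂²/2g = 72.07 − 54.83 − 1.915 = 15.32 m.
P₂ = ρgψ₂ = 1000 × 9.81 × 15.32 ≈ 150 kPa.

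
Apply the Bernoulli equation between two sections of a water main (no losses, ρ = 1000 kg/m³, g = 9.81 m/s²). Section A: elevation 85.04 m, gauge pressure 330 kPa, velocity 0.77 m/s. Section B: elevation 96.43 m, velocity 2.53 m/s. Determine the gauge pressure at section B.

P₂ ≈ 215 kPa

Pressure head at A: ψ₁ = P₁/(ρg) = 330×1000 / (1000 × 9.81) = 33.64 m.
Velocity heads: v₁²/2g = 0.77²/19.62 = 0.030 m; v₂²/2g = 2.53²/19.62 = 0.326 m.
Total head H = z₁ + ψ₁ + v₁²/2g = 85.04 + 33.64 + 0.030 = 118.71 m.
ψ₂ = H − z₂ − v₂²/2g = 118.71 − 96.43 − 0.326 = 21.95 m.
P₂ = ρgψ₂ = 1000 × 9.81 × 21.95 ≈ 215 kPa.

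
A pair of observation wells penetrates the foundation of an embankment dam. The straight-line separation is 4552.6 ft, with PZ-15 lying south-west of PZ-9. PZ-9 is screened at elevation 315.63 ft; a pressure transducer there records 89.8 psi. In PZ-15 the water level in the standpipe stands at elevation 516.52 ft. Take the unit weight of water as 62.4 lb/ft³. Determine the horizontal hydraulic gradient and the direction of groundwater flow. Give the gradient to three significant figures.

Pressure head at PZ-9: ψ = 144·P/γ = 144 × 89.8 / 62.4 = 207.23 ft.
Total head at PZ-9: h = z + ψ = 315.63 + 207.23 = 522.86 ft.
Total head at PZ-15: h = 516.52 ft (water level in the piezometer is the total head).
Head difference: h(PZ-9) − h(PZ-15) = 522.86 − 516.52 = 6.34 ft.
Hydraulic gradient: i = |Δh| / L = 6.34 / 4552.6 = 0.00139.
Flow is from higher to lower head: from PZ-9 toward PZ-15, i.e. toward the south-west.

i ≈ 0.00139; groundwater flows toward the south-west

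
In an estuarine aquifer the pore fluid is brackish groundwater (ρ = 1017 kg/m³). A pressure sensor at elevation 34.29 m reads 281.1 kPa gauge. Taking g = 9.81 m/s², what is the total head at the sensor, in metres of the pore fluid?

h ≈ 62.47 m

ψ = P/(ρg) = 281.1×1000 / (1017 × 9.81) = 28.18 m.
h = z + ψ = 34.29 + 28.18 = 62.47 m.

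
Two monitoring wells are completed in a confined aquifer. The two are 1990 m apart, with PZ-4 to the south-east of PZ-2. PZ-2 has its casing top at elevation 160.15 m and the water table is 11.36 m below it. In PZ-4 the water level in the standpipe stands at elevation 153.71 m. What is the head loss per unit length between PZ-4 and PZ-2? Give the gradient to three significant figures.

i ≈ 0.00247 m/m

Total head at PZ-2: h = 160.15 − 11.36 = 148.79 m.
Total head at PZ-4: h = 153.71 m (water level in the piezometer is the total head).
Head difference: h(PZ-2) − h(PZ-4) = 148.79 − 153.71 = -4.92 m.
Hydraulic gradient: i = |Δh| / L = 4.92 / 1990 = 0.00247.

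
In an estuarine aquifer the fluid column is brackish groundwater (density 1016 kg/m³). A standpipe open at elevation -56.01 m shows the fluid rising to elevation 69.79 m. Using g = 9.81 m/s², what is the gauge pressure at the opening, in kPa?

Pressure head ψ = h − z = 69.79 − (-56.01) = 125.80 m.
P = ρgψ = 1016 × 9.81 × 125.80 = 1253844 Pa ≈ 1250 kPa.

P ≈ 1250 kPa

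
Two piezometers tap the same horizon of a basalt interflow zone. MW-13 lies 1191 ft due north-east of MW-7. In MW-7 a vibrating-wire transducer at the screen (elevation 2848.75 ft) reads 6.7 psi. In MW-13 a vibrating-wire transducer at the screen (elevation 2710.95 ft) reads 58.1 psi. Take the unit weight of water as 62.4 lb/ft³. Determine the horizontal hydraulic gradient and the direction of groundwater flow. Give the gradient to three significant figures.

i ≈ 0.0161; groundwater flows toward the north-east

Pressure head at MW-7: ψ = 144·P/γ = 144 × 6.7 / 62.4 = 15.46 ft.
Total head at MW-7: h = z + ψ = 2848.75 + 15.46 = 2864.21 ft.
Pressure head at MW-13: ψ = 144·P/γ = 144 × 58.1 / 62.4 = 134.08 ft.
Total head at MW-13: h = z + ψ = 2710.95 + 134.08 = 2845.03 ft.
Head difference: h(MW-7) − h(MW-13) = 2864.21 − 2845.03 = 19.18 ft.
Hydraulic gradient: i = |Δh| / L = 19.18 / 1191 = 0.0161.
Flow is from higher to lower head: from MW-7 toward MW-13, i.e. toward the north-east.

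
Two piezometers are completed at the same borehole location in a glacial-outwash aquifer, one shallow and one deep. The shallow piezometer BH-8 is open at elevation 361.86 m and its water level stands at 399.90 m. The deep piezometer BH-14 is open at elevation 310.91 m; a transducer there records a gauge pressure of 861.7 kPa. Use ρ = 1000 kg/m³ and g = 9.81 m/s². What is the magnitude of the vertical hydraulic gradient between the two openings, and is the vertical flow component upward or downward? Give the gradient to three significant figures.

|i_v| ≈ 0.0226; vertical flow is downward

Total head at BH-8: h = 399.90 m (water level in the standpipe).
Pressure head at BH-14: ψ = P/(ρg) = 861.7×1000 / (1000 × 9.81) = 87.84 m.
Total head at BH-14: h = z + ψ = 310.91 + 87.84 = 398.75 m.
Δh = h(BH-8) − h(BH-14) = 399.90 − 398.75 = 1.15 m.
Vertical separation Δz = 361.86 − 310.91 = 50.95 m.
|i_v| = |Δh| / Δz = 1.15 / 50.95 = 0.0226.
Head is higher in the shallow piezometer, so vertical flow is downward (recharge condition).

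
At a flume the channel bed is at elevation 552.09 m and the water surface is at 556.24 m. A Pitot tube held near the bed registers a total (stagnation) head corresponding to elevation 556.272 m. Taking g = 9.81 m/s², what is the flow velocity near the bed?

v ≈ 0.792 m/s

Near the bed, under hydrostatic conditions, the piezometric head (z + ψ) equals the free-surface elevation, 556.24 m.
Velocity head = total − piezometric = 556.272 − 556.24 = 0.032 m.
v = √(2g·h_v) = √(2 × 9.81 × 0.032) = 0.792 m/s.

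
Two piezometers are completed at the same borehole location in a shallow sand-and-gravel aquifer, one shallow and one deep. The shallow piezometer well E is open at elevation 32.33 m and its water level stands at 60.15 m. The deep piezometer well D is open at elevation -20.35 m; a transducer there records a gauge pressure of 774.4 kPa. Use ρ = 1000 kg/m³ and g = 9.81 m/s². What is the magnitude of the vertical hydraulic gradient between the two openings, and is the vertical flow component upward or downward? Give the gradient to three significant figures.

Total head at well E: h = 60.15 m (water level in the standpipe).
Pressure head at well D: ψ = P/(ρg) = 774.4×1000 / (1000 × 9.81) = 78.94 m.
Total head at well D: h = z + ψ = -20.35 + 78.94 = 58.59 m.
Δh = h(well E) − h(well D) = 60.15 − 58.59 = 1.56 m.
Vertical separation Δz = 32.33 − (-20.35) = 52.68 m.
|i_v| = |Δh| / Δz = 1.56 / 52.68 = 0.0296.
Head is higher in the shallow piezometer, so vertical flow is downward (recharge condition).

|i_v| ≈ 0.0296; vertical flow is downward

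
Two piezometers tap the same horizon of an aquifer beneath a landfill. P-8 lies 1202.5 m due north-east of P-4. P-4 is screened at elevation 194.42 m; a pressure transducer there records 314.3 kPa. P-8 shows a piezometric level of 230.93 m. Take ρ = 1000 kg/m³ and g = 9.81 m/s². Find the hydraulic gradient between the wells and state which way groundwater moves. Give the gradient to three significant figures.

Pressure head at P-4: ψ = P/(ρg) = 314.3×1000 / (1000 × 9.81) = 32.04 m.
Total head at P-4: h = z + ψ = 194.42 + 32.04 = 226.46 m.
Total head at P-8: h = 230.93 m (water level in the piezometer is the total head).
Head difference: h(P-4) − h(P-8) = 226.46 − 230.93 = -4.47 m.
Hydraulic gradient: i = |Δh| / L = 4.47 / 1202.5 = 0.00372.
Flow is from higher to lower head: from P-8 toward P-4, i.e. toward the south-west.

i ≈ 0.00372; groundwater flows toward the south-west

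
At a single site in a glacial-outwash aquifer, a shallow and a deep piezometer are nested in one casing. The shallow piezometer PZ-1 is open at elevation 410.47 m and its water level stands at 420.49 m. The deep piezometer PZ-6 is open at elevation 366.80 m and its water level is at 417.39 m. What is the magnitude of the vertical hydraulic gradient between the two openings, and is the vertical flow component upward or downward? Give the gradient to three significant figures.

|i_v| ≈ 0.0710; vertical flow is downward

Total head at PZ-1: h = 420.49 m (water level in the standpipe).
Total head at PZ-6: h = 417.39 m.
Δh = h(PZ-1) − h(PZ-6) = 420.49 − 417.39 = 3.10 m.
Vertical separation Δz = 410.47 − 366.80 = 43.67 m.
|i_v| = |Δh| / Δz = 3.10 / 43.67 = 0.0710.
Head is higher in the shallow piezometer, so vertical flow is downward (recharge condition).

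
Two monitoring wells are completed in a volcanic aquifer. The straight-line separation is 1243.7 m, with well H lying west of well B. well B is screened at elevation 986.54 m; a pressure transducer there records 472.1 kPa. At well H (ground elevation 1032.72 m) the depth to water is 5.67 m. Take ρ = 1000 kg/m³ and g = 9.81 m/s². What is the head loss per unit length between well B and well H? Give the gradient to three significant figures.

i ≈ 0.00612 m/m

Pressure head at well B: ψ = P/(ρg) = 472.1×1000 / (1000 × 9.81) = 48.12 m.
Total head at well B: h = z + ψ = 986.54 + 48.12 = 1034.66 m.
Total head at well H: h = 1032.72 − 5.67 = 1027.05 m.
Head difference: h(well B) − h(well H) = 1034.66 − 1027.05 = 7.61 m.
Hydraulic gradient: i = |Δh| / L = 7.61 / 1243.7 = 0.00612.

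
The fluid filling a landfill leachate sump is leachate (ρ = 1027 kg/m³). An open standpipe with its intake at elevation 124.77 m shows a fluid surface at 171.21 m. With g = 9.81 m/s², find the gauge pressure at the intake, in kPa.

Pressure head ψ = h − z = 171.21 − 124.77 = 46.44 m.
P = ρgψ = 1027 × 9.81 × 46.44 = 467877 Pa ≈ 468 kPa.

P ≈ 468 kPa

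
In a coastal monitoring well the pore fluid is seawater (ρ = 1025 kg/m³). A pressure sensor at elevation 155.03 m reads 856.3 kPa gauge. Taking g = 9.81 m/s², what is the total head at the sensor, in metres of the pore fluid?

ψ = P/(ρg) = 856.3×1000 / (1025 × 9.81) = 85.16 m.
h = z + ψ = 155.03 + 85.16 = 240.19 m.

h ≈ 240.19 m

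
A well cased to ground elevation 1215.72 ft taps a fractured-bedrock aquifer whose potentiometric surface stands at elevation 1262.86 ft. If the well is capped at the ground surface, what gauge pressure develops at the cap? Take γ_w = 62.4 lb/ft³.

P ≈ 20.4 psi

Head above the cap: Δh = 1262.86 − 1215.72 = 47.14 ft.
P = γΔh/144 = 62.4 × 47.14 / 144 = 20.4 psi.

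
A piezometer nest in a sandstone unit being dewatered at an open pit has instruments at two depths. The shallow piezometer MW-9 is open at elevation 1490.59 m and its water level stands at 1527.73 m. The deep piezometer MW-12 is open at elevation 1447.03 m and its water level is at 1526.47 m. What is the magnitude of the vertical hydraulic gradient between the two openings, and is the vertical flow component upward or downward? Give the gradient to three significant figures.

Total head at MW-9: h = 1527.73 m (water level in the standpipe).
Total head at MW-12: h = 1526.47 m.
Δh = h(MW-9) − h(MW-12) = 1527.73 − 1526.47 = 1.26 m.
Vertical separation Δz = 1490.59 − 1447.03 = 43.56 m.
|i_v| = |Δh| / Δz = 1.26 / 43.56 = 0.0289.
Head is higher in the shallow piezometer, so vertical flow is downward (recharge condition).

|i_v| ≈ 0.0289; vertical flow is downward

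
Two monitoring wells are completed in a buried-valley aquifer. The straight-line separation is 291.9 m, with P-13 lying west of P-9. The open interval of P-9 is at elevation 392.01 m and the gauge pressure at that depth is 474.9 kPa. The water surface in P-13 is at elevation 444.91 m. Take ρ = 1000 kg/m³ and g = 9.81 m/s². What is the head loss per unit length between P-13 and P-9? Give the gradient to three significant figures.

i ≈ 0.0154 m/m

Pressure head at P-9: ψ = P/(ρg) = 474.9×1000 / (1000 × 9.81) = 48.41 m.
Total head at P-9: h = z + ψ = 392.01 + 48.41 = 440.42 m.
Total head at P-13: h = 444.91 m (water level in the piezometer is the total head).
Head difference: h(P-9) − h(P-13) = 440.42 − 444.91 = -4.49 m.
Hydraulic gradient: i = |Δh| / L = 4.49 / 291.9 = 0.0154.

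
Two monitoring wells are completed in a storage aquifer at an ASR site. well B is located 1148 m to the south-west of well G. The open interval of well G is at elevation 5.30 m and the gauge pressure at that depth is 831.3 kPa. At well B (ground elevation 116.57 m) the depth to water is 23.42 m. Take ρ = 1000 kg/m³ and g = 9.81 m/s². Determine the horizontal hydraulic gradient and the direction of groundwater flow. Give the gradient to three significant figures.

i ≈ 0.00271; groundwater flows toward the north-east

Pressure head at well G: ψ = P/(ρg) = 831.3×1000 / (1000 × 9.81) = 84.74 m.
Total head at well G: h = z + ψ = 5.30 + 84.74 = 90.04 m.
Total head at well B: h = 116.57 − 23.42 = 93.15 m.
Head difference: h(well G) − h(well B) = 90.04 − 93.15 = -3.11 m.
Hydraulic gradient: i = |Δh| / L = 3.11 / 1148 = 0.00271.
Flow is from higher to lower head: from well B toward well G, i.e. toward the north-east.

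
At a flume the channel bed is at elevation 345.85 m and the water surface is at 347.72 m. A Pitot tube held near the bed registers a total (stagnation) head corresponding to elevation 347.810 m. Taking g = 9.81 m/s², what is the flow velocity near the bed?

Near the bed, under hydrostatic conditions, the piezometric head (z + ψ) equals the free-surface elevation, 347.72 m.
Velocity head = total − piezometric = 347.810 − 347.72 = 0.090 m.
v = √(2g·h_v) = √(2 × 9.81 × 0.090) = 1.33 m/s.

v ≈ 1.33 m/s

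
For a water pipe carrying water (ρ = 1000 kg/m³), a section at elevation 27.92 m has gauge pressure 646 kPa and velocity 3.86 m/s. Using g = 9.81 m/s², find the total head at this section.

h ≈ 94.53 m

Pressure head ψ = P/(ρg) = 646×1000 / (1000 × 9.81) = 65.85 m.
Velocity head = v²/(2g) = 3.86² / (2 × 9.81) = 0.759 m.
h = z + ψ + v²/(2g) = 27.92 + 65.85 + 0.759 = 94.53 m.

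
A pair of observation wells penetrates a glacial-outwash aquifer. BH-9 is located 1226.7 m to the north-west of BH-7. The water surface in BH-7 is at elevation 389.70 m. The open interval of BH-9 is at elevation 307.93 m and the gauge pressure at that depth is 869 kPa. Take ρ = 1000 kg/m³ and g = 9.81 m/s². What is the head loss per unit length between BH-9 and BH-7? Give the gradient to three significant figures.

Total head at BH-7: h = 389.70 m (water level in the piezometer is the total head).
Pressure head at BH-9: ψ = P/(ρg) = 869×1000 / (1000 × 9.81) = 88.58 m.
Total head at BH-9: h = z + ψ = 307.93 + 88.58 = 396.51 m.
Head difference: h(BH-7) − h(BH-9) = 389.70 − 396.51 = -6.81 m.
Hydraulic gradient: i = |Δh| / L = 6.81 / 1226.7 = 0.00555.

i ≈ 0.00555 m/m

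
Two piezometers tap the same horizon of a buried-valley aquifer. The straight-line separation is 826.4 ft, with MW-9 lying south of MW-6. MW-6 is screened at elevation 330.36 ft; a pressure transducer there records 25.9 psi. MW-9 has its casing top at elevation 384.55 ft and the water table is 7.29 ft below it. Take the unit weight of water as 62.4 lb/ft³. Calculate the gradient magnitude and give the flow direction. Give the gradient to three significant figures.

i ≈ 0.0156; groundwater flows toward the south

Pressure head at MW-6: ψ = 144·P/γ = 144 × 25.9 / 62.4 = 59.77 ft.
Total head at MW-6: h = z + ψ = 330.36 + 59.77 = 390.13 ft.
Total head at MW-9: h = 384.55 − 7.29 = 377.26 ft.
Head difference: h(MW-6) − h(MW-9) = 390.13 − 377.26 = 12.87 ft.
Hydraulic gradient: i = |Δh| / L = 12.87 / 826.4 = 0.0156.
Flow is from higher to lower head: from MW-6 toward MW-9, i.e. toward the south.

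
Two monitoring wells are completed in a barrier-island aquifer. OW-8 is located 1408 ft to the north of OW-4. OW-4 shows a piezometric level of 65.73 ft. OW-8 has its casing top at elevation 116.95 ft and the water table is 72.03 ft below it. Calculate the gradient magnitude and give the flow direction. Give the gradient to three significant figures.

i ≈ 0.0148; groundwater flows toward the north

Total head at OW-4: h = 65.73 ft (water level in the piezometer is the total head).
Total head at OW-8: h = 116.95 − 72.03 = 44.92 ft.
Head difference: h(OW-4) − h(OW-8) = 65.73 − 44.92 = 20.81 ft.
Hydraulic gradient: i = |Δh| / L = 20.81 / 1408 = 0.0148.
Flow is from higher to lower head: from OW-4 toward OW-8, i.e. toward the north.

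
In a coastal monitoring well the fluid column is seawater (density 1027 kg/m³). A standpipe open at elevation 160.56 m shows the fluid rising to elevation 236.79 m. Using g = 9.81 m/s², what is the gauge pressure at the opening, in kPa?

Pressure head ψ = h − z = 236.79 − 160.56 = 76.23 m.
P = ρgψ = 1027 × 9.81 × 76.23 = 768007 Pa ≈ 768 kPa.

P ≈ 768 kPa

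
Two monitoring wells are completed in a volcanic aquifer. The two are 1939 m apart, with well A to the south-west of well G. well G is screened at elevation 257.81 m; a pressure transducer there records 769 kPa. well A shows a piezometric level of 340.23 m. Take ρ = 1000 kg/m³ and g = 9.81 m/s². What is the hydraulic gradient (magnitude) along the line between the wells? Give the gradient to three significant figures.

Pressure head at well G: ψ = P/(ρg) = 769×1000 / (1000 × 9.81) = 78.39 m.
Total head at well G: h = z + ψ = 257.81 + 78.39 = 336.20 m.
Total head at well A: h = 340.23 m (water level in the piezometer is the total head).
Head difference: h(well G) − h(well A) = 336.20 − 340.23 = -4.03 m.
Hydraulic gradient: i = |Δh| / L = 4.03 / 1939 = 0.00208.

i ≈ 0.00208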